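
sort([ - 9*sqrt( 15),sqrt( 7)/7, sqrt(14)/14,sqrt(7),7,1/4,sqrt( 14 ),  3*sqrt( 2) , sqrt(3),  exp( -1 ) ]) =[ - 9*sqrt ( 15 ),1/4, sqrt( 14) /14, exp( - 1 ),sqrt (7 )/7, sqrt( 3),sqrt( 7),sqrt( 14 ),3 *sqrt( 2 ),7 ] 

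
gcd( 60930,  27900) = 90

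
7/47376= 1/6768  =  0.00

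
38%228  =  38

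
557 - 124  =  433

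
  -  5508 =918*( - 6)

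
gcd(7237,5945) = 1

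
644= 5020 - 4376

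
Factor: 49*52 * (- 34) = - 2^3 * 7^2*13^1 * 17^1 = -86632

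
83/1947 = 83/1947 = 0.04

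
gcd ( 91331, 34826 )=1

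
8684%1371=458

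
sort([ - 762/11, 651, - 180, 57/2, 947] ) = [ - 180, - 762/11, 57/2, 651, 947]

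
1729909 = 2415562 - 685653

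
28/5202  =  14/2601 = 0.01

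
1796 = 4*449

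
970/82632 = 485/41316 = 0.01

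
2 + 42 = 44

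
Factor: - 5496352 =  - 2^5*171761^1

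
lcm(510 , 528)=44880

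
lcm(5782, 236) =11564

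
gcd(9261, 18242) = 7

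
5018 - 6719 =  - 1701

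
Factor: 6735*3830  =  2^1*3^1*5^2*383^1*449^1= 25795050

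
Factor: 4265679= 3^1*11^1*129263^1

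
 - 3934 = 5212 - 9146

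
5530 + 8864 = 14394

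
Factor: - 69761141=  - 19^1*751^1*4889^1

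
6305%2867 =571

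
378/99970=189/49985 = 0.00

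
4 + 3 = 7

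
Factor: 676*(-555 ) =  - 375180 =- 2^2*3^1*5^1*13^2*37^1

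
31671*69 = 2185299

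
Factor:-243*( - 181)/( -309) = -3^4 * 103^ ( - 1)*181^1 = - 14661/103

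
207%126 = 81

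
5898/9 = 1966/3= 655.33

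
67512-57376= 10136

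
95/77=1+18/77=1.23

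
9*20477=184293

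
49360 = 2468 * 20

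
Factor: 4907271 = 3^1*17^1*96221^1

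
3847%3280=567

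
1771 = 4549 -2778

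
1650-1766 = -116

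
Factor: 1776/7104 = 1/4=2^( - 2)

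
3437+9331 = 12768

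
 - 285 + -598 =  - 883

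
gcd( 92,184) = 92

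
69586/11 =6326   =  6326.00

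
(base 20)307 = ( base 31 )17t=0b10010110111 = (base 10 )1207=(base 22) 2AJ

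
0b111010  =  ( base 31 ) 1r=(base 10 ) 58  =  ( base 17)37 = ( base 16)3A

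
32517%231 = 177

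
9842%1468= 1034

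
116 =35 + 81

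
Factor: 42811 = 31^1*1381^1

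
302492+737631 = 1040123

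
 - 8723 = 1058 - 9781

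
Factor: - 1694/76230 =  - 1/45 = - 3^( - 2 )*5^ ( - 1) 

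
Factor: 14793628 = 2^2*19^1*194653^1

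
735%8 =7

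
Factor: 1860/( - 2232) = -5/6 = - 2^( - 1)* 3^( - 1)*5^1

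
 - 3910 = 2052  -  5962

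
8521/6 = 8521/6 = 1420.17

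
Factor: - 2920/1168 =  - 5/2 = - 2^( -1) * 5^1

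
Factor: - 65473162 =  - 2^1*47^1 * 696523^1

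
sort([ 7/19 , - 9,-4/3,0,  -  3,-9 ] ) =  [ - 9, - 9, - 3, - 4/3, 0, 7/19 ]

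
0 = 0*34040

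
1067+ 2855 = 3922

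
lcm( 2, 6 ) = 6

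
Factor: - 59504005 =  - 5^1 *11^1*1081891^1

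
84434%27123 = 3065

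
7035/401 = 7035/401 =17.54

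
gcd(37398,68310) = 138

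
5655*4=22620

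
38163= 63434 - 25271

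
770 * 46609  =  35888930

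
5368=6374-1006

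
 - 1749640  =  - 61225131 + 59475491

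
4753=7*679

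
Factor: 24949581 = 3^1 * 37^1 * 224771^1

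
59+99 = 158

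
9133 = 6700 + 2433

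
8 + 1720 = 1728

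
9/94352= 9/94352 = 0.00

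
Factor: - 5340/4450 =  - 6/5 = - 2^1*3^1*5^( - 1 )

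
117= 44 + 73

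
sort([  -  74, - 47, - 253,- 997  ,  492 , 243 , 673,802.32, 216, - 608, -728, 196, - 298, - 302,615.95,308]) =[ - 997, - 728, - 608 ,-302,-298, - 253  ,-74, - 47,196 , 216 , 243, 308, 492, 615.95,673,802.32]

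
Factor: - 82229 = -7^1*17^1*691^1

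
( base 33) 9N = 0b101000000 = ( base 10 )320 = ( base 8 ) 500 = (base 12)228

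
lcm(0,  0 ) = 0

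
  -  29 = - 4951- - 4922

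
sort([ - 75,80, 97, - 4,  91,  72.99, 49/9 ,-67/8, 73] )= [  -  75 , - 67/8,-4,49/9, 72.99, 73, 80,91,  97 ]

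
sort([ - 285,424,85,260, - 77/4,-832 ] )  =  [-832, -285,-77/4,85,260, 424]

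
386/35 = 11 + 1/35 = 11.03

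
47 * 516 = 24252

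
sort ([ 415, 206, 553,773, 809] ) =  [206, 415,553, 773 , 809]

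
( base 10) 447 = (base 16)1bf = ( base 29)FC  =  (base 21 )106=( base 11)377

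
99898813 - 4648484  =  95250329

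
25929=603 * 43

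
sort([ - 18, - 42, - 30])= [ - 42, - 30, -18 ] 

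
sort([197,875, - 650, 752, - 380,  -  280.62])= [ - 650,  -  380, - 280.62, 197,752,875]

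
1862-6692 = -4830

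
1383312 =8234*168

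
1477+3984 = 5461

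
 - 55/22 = -3  +  1/2 = - 2.50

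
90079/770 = 116 + 69/70 = 116.99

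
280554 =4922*57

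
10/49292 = 5/24646 = 0.00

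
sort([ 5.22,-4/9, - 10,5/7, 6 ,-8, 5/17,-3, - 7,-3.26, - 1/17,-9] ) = [ - 10, - 9 , - 8  , - 7, - 3.26, - 3 , - 4/9, - 1/17,5/17,5/7, 5.22, 6 ] 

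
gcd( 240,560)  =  80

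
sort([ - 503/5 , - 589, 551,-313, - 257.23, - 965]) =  [ - 965, - 589, - 313,-257.23, - 503/5,551]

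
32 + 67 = 99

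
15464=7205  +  8259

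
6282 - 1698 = 4584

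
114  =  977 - 863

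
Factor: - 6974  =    -  2^1*11^1* 317^1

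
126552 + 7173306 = 7299858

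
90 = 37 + 53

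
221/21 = 10 + 11/21  =  10.52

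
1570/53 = 1570/53 = 29.62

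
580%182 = 34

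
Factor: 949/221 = 17^( - 1) * 73^1 = 73/17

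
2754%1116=522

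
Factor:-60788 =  -2^2*7^1*13^1 * 167^1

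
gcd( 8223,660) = 3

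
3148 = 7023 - 3875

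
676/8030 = 338/4015  =  0.08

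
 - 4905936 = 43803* ( - 112)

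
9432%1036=108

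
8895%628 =103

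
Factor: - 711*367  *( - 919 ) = 239801103 = 3^2*79^1*367^1*919^1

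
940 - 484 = 456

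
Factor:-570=-2^1*3^1*5^1*19^1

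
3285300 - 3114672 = 170628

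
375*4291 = 1609125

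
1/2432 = 1/2432 = 0.00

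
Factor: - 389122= - 2^1 * 29^1 *6709^1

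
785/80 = 157/16  =  9.81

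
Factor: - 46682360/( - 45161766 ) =2^2 * 3^(-3 )*5^1*13^(- 1 )  *  64333^( - 1)*1167059^1 = 23341180/22580883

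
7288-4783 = 2505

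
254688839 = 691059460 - 436370621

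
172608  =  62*2784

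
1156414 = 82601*14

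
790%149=45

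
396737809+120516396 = 517254205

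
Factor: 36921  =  3^1*31^1*397^1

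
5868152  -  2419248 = 3448904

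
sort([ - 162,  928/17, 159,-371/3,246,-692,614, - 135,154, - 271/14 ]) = [ - 692, - 162, - 135, - 371/3, - 271/14,928/17,  154, 159 , 246,614]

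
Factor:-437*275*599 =-71984825 = - 5^2*11^1 * 19^1*23^1*599^1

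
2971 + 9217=12188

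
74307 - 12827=61480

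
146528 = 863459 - 716931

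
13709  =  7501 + 6208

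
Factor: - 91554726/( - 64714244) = 2^( - 1 )* 3^1 * 7^( - 1)*199^1* 76679^1*2311223^(  -  1) = 45777363/32357122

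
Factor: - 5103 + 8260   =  3157=7^1 * 11^1*41^1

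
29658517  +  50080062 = 79738579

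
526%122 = 38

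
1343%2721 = 1343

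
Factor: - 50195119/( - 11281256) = 2^(  -  3)*7^( - 1)*13^1*821^1 * 4703^1 *201451^( - 1)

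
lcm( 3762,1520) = 150480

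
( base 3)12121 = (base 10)151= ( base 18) 87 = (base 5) 1101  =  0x97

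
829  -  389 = 440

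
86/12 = 43/6  =  7.17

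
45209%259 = 143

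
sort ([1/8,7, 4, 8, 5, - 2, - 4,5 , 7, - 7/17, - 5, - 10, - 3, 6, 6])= [  -  10, - 5, - 4, - 3, - 2,-7/17,1/8,4, 5,5,6, 6,7, 7, 8 ] 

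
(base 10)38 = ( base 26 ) 1C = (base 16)26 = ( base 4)212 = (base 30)18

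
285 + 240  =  525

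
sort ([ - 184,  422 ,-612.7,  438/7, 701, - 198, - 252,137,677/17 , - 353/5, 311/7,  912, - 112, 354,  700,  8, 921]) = [ - 612.7, - 252, - 198, - 184, - 112, - 353/5, 8, 677/17,311/7,438/7, 137, 354, 422, 700,701  ,  912,921]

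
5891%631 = 212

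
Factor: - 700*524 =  - 366800= - 2^4*5^2*7^1*131^1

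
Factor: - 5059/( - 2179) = 2179^( - 1 )*5059^1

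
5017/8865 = 5017/8865 = 0.57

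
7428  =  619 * 12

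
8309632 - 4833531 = 3476101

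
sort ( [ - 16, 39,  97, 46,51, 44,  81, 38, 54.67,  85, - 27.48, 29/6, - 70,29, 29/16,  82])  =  [-70, - 27.48, - 16, 29/16, 29/6, 29,38, 39 , 44, 46,51,  54.67, 81, 82,  85,  97]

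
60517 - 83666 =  - 23149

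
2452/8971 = 2452/8971= 0.27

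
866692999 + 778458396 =1645151395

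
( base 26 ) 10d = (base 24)14H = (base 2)1010110001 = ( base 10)689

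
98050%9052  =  7530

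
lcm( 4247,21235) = 21235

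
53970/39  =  1383+11/13 = 1383.85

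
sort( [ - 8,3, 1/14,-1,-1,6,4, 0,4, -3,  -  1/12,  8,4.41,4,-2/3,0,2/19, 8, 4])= [ - 8, - 3,-1, - 1,-2/3 ,-1/12, 0,0, 1/14,2/19, 3, 4, 4, 4, 4,4.41, 6, 8,8 ] 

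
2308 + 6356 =8664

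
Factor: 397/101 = 101^ ( - 1)*397^1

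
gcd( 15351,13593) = 3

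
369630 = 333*1110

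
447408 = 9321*48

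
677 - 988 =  - 311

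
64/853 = 64/853 = 0.08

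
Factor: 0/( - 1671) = 0 = 0^1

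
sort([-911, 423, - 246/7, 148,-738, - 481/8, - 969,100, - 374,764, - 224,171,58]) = [ - 969, - 911, - 738, - 374,-224, - 481/8,-246/7, 58,100,  148,171,423, 764]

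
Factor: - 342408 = -2^3*3^1*11^1*1297^1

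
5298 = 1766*3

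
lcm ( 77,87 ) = 6699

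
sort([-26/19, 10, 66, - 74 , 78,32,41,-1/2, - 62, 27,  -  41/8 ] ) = [ - 74 ,  -  62 , - 41/8, - 26/19, - 1/2 , 10, 27, 32, 41 , 66, 78 ]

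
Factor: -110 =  - 2^1*5^1*11^1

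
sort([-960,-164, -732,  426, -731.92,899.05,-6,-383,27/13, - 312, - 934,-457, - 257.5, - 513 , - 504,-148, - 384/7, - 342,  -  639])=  [-960,  -  934,-732,-731.92,-639, - 513,-504,-457, - 383,-342, - 312, - 257.5 , - 164, - 148 ,-384/7,- 6 , 27/13, 426,899.05]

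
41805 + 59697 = 101502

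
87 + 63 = 150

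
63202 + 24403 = 87605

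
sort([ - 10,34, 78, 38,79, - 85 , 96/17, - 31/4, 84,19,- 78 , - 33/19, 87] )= [ -85,  -  78, - 10, - 31/4, - 33/19, 96/17 , 19,34, 38, 78, 79, 84, 87]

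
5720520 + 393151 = 6113671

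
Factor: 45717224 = 2^3*7^1*29^1*28151^1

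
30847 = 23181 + 7666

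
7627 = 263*29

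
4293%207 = 153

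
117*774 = 90558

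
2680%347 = 251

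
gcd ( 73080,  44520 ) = 840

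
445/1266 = 445/1266 = 0.35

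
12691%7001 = 5690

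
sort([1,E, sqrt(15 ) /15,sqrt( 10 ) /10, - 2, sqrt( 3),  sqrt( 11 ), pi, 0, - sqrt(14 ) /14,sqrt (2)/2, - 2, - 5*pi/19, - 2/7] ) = [ - 2, - 2, - 5*pi/19, - 2/7, - sqrt( 14)/14,0, sqrt( 15 )/15, sqrt( 10 )/10 , sqrt( 2 )/2, 1, sqrt (3), E, pi, sqrt( 11) ]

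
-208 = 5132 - 5340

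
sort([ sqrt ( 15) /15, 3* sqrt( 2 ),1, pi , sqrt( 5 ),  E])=[ sqrt(15 )/15,1,sqrt( 5 ),E,pi,  3 * sqrt(2)]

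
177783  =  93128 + 84655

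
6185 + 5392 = 11577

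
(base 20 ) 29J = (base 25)1EO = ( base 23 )1KA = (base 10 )999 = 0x3E7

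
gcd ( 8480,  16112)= 848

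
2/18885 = 2/18885=0.00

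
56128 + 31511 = 87639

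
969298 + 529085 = 1498383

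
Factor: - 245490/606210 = - 49/121= - 7^2*11^( - 2)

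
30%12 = 6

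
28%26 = 2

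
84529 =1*84529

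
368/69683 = 368/69683 = 0.01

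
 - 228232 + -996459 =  - 1224691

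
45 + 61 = 106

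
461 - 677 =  - 216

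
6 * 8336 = 50016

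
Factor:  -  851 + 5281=2^1*5^1*443^1 = 4430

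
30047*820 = 24638540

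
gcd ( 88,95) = 1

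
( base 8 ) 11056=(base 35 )3RY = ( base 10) 4654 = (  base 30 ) 554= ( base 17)G1D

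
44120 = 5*8824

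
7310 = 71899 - 64589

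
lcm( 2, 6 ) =6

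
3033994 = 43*70558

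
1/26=1/26 = 0.04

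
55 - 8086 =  - 8031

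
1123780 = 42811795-41688015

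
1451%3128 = 1451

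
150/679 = 150/679 = 0.22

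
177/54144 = 59/18048  =  0.00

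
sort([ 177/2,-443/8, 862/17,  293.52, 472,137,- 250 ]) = [-250, - 443/8 , 862/17, 177/2 , 137, 293.52, 472]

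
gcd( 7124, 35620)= 7124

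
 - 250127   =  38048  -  288175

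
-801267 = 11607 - 812874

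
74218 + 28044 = 102262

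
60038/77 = 779 + 5/7 = 779.71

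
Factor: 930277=930277^1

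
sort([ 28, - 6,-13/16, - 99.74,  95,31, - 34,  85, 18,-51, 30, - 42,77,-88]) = [ - 99.74 , - 88, - 51,  -  42,-34, - 6, - 13/16,18,28,30,31, 77, 85,95]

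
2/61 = 2/61 = 0.03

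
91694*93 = 8527542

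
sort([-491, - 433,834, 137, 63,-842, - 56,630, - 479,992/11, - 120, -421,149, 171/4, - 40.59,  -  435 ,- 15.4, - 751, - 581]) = [ - 842, - 751, - 581, -491, - 479,- 435 , - 433,  -  421, - 120, - 56,- 40.59, - 15.4,  171/4,63, 992/11,137,149 , 630,834]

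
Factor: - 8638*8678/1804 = -18740141/451  =  - 7^1*11^ (- 1)*41^( - 1 )*617^1*4339^1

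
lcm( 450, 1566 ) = 39150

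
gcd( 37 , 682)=1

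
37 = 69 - 32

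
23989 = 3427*7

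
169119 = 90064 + 79055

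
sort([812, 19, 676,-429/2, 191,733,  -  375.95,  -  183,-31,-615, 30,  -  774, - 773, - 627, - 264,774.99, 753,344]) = [- 774,-773,-627 ,-615, - 375.95, - 264,-429/2,-183, - 31, 19,30 , 191,344,676, 733,753, 774.99, 812 ]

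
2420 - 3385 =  - 965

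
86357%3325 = 3232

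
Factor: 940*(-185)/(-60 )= 3^( - 1 ) * 5^1*37^1*47^1 = 8695/3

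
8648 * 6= 51888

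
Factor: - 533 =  -13^1*41^1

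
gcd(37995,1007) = 1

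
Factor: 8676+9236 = 2^3*2239^1 = 17912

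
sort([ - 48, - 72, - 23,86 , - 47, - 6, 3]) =[ - 72, - 48, - 47  ,  -  23,-6,3, 86] 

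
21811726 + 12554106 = 34365832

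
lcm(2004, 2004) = 2004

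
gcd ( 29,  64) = 1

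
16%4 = 0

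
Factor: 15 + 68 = 83= 83^1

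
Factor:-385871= - 19^1*  23^1 * 883^1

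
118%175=118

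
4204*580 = 2438320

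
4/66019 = 4/66019 = 0.00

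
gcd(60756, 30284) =4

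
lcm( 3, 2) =6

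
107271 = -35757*( - 3 )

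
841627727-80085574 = 761542153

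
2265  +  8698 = 10963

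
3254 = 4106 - 852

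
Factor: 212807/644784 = 2^( - 4)*3^( - 1)*7^1*19^ ( - 1 )*43^1 = 301/912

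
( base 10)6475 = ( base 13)2C41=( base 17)156f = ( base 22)d87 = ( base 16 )194b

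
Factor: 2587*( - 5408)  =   - 2^5*13^3*199^1 = -13990496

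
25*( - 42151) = - 1053775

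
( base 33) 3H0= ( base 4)323310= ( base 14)1576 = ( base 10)3828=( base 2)111011110100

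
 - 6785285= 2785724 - 9571009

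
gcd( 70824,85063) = 1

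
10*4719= 47190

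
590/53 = 11 + 7/53 = 11.13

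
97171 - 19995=77176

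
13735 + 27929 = 41664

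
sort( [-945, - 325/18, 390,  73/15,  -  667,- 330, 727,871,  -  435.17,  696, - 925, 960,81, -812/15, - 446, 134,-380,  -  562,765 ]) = [ -945, - 925,-667,  -  562, - 446,-435.17,  -  380, - 330,  -  812/15,-325/18,73/15, 81, 134, 390 , 696,  727 , 765,  871, 960]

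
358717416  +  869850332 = 1228567748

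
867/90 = 289/30 = 9.63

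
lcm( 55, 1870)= 1870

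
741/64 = 11 + 37/64 = 11.58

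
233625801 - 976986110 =  -  743360309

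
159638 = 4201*38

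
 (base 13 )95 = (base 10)122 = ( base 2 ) 1111010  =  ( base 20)62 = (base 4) 1322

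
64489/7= 9212 + 5/7=   9212.71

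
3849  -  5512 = -1663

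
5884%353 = 236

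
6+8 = 14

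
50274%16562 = 588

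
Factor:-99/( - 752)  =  2^( - 4)*3^2*11^1*47^( - 1)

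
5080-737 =4343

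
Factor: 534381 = 3^1*178127^1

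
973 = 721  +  252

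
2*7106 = 14212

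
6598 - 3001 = 3597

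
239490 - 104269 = 135221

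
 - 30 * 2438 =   -  73140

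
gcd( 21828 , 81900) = 12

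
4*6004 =24016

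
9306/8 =1163 + 1/4 = 1163.25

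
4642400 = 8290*560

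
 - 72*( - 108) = 7776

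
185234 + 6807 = 192041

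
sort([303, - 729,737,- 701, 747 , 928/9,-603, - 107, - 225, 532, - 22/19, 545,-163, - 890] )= [ - 890, - 729 ,-701, -603, - 225, - 163,-107, - 22/19,928/9,303,  532,545, 737,747] 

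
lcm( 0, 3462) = 0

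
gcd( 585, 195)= 195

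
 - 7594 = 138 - 7732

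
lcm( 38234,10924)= 76468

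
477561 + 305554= 783115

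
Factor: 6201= 3^2*13^1*53^1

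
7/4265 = 7/4265 = 0.00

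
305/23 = 305/23 = 13.26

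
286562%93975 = 4637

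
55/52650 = 11/10530 = 0.00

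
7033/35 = 200 + 33/35 = 200.94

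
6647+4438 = 11085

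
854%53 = 6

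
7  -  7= 0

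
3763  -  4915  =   - 1152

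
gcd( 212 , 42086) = 2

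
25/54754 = 25/54754 = 0.00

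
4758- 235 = 4523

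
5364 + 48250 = 53614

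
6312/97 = 6312/97= 65.07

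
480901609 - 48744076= 432157533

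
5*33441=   167205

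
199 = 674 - 475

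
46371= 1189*39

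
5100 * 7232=36883200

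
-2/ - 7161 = 2/7161 = 0.00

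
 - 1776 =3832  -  5608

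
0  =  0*73828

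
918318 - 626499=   291819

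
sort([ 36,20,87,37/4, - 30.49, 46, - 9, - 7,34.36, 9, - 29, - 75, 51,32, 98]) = [-75, - 30.49, - 29, - 9, - 7,  9, 37/4,20 , 32, 34.36,36,46,51,87,98]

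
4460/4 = 1115 = 1115.00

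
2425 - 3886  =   - 1461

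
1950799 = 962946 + 987853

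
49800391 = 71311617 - 21511226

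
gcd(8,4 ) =4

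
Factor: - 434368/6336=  - 3^( - 2 )*617^1 =-617/9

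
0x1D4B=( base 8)16513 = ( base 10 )7499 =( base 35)649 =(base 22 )faj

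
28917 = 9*3213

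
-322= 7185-7507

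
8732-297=8435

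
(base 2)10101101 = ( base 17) a3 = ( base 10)173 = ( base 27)6b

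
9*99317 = 893853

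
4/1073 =4/1073 = 0.00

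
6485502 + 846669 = 7332171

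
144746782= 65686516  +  79060266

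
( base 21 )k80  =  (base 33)88C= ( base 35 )7BS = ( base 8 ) 21434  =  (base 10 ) 8988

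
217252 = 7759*28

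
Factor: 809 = 809^1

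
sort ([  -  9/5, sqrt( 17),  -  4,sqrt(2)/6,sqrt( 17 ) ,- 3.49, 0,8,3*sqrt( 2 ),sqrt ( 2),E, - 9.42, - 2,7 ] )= [ - 9.42, - 4,-3.49,- 2, - 9/5, 0,sqrt(2 )/6, sqrt( 2), E,sqrt(17),sqrt(17 ), 3*sqrt( 2 ), 7,  8 ]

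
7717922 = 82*94121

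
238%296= 238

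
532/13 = 40 + 12/13 = 40.92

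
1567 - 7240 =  - 5673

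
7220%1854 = 1658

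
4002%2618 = 1384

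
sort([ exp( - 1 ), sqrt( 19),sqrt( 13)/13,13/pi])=[sqrt(13)/13,exp ( - 1),13/pi, sqrt(19 )]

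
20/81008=5/20252 = 0.00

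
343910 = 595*578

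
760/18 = 380/9 = 42.22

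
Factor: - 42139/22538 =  - 2^(  -  1 )*59^(-1)*191^( - 1 )*42139^1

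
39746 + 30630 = 70376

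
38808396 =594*65334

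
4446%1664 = 1118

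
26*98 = 2548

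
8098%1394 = 1128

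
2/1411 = 2/1411= 0.00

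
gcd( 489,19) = 1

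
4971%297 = 219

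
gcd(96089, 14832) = 1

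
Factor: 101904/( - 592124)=-132/767 = - 2^2 *3^1*11^1 *13^( - 1)*59^( - 1)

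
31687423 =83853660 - 52166237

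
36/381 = 12/127=0.09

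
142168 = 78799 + 63369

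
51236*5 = 256180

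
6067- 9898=- 3831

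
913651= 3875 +909776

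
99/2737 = 99/2737 = 0.04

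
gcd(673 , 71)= 1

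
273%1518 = 273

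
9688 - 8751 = 937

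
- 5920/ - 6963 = 5920/6963 = 0.85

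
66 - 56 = 10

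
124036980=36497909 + 87539071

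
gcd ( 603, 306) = 9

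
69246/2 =34623 =34623.00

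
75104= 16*4694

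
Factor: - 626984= - 2^3*181^1*433^1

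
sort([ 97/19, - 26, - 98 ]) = [ - 98,-26, 97/19 ] 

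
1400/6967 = 1400/6967= 0.20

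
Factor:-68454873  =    -  3^2*7606097^1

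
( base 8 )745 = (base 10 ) 485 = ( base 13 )2b4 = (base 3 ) 122222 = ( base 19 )16A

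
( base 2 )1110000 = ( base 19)5h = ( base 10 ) 112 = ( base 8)160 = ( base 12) 94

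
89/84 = 1 + 5/84 =1.06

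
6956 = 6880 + 76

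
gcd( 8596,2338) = 14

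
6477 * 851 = 5511927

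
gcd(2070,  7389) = 9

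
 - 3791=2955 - 6746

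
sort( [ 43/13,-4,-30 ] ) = [  -  30, - 4, 43/13]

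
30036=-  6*( - 5006)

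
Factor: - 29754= - 2^1 *3^3*19^1 *29^1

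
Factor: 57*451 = 3^1*11^1*19^1*41^1 = 25707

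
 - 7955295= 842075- 8797370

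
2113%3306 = 2113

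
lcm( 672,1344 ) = 1344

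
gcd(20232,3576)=24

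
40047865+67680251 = 107728116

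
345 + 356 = 701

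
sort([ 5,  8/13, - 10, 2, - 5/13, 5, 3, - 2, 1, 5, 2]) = [ - 10, - 2, - 5/13,8/13, 1, 2, 2, 3, 5,5 , 5] 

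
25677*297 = 7626069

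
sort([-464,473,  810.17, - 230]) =[ - 464, - 230  ,  473,  810.17]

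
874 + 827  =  1701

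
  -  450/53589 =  - 1 + 17713/17863 = - 0.01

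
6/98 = 3/49 = 0.06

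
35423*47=1664881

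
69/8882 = 69/8882 = 0.01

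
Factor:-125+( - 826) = - 951 = - 3^1*317^1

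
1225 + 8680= 9905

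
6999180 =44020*159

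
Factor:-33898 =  - 2^1 * 17^1*997^1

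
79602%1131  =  432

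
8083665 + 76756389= 84840054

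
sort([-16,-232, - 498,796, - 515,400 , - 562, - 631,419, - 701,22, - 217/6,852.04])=[ - 701, - 631,  -  562,- 515 , - 498,  -  232,-217/6,-16,22,400,419,796, 852.04]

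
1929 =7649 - 5720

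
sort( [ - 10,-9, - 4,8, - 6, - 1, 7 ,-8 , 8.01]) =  [ - 10, - 9, - 8, - 6 , - 4, - 1,7,8, 8.01]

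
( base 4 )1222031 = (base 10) 6797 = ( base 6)51245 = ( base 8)15215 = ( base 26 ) a1b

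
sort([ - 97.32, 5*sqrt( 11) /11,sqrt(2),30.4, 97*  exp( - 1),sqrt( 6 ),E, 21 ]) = [ - 97.32,sqrt(2 ),  5*sqrt(11)/11,sqrt(6),E,21,30.4,97 * exp( - 1 ) ]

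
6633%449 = 347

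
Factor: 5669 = 5669^1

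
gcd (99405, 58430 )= 5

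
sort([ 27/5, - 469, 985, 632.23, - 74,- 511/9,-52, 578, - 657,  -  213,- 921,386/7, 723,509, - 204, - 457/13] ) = [-921, - 657, - 469, - 213,-204, - 74 , - 511/9 , - 52, - 457/13,27/5 , 386/7,509,578 , 632.23,723,985 ] 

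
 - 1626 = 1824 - 3450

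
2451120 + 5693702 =8144822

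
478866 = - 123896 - -602762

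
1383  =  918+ 465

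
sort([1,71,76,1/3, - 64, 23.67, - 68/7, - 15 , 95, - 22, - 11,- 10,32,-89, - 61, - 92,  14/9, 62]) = [ - 92, - 89, - 64, - 61, - 22, - 15,  -  11,-10, - 68/7, 1/3,1 , 14/9, 23.67,32, 62,71,76,95 ] 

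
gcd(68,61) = 1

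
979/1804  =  89/164= 0.54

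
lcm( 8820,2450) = 44100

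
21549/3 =7183 = 7183.00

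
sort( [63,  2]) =[2, 63]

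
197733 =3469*57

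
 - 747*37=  - 27639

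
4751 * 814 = 3867314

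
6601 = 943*7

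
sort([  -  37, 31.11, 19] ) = [ - 37,19,31.11 ] 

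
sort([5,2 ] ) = [ 2,5]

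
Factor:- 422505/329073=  - 615/479=- 3^1*5^1*41^1*479^( - 1)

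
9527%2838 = 1013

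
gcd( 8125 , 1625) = 1625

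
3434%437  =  375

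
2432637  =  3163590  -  730953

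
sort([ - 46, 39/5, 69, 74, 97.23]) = [ - 46, 39/5,  69,74, 97.23 ] 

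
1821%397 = 233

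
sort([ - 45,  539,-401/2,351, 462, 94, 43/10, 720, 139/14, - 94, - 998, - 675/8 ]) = [ - 998, - 401/2, - 94, - 675/8, - 45 , 43/10,139/14, 94, 351,  462,539,720 ] 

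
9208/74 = 4604/37 = 124.43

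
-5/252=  - 1  +  247/252 = - 0.02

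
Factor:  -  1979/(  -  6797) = 7^( - 1 )*971^( - 1) * 1979^1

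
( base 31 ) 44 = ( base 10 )128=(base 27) 4k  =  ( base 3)11202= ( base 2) 10000000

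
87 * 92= 8004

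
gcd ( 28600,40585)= 5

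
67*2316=155172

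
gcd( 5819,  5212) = 1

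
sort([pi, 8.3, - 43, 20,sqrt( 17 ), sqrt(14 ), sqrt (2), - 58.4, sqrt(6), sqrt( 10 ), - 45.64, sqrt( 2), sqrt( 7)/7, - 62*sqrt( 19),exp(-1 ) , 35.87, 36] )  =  [ - 62*sqrt( 19), - 58.4, -45.64,  -  43, exp( - 1 ), sqrt( 7) /7, sqrt( 2), sqrt (2), sqrt( 6), pi,sqrt (10), sqrt( 14),sqrt( 17) , 8.3,20, 35.87, 36 ]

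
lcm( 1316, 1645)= 6580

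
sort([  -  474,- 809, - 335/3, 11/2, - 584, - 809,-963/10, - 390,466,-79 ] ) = [- 809,  -  809,-584, - 474, - 390 ,-335/3,-963/10, - 79,11/2 , 466]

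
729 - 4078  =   - 3349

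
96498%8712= 666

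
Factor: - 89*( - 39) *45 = 3^3 * 5^1*13^1*89^1=156195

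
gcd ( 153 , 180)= 9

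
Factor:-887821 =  - 11^1*43^1*1877^1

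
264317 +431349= 695666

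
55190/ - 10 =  - 5519/1 = -5519.00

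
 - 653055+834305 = 181250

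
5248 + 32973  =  38221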